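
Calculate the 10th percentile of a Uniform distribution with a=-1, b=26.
1.7000

We have X ~ Uniform(a=-1, b=26).

We want to find x such that P(X ≤ x) = 0.1.

This is the 10th percentile, which means 10% of values fall below this point.

Using the inverse CDF (quantile function):
x = F⁻¹(0.1) = 1.7000

Verification: P(X ≤ 1.7000) = 0.1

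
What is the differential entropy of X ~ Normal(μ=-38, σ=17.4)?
4.2754 nats

We have X ~ Normal(μ=-38, σ=17.4).

The differential entropy measures the uncertainty or information content of the distribution.

For a Normal distribution with μ=-38, σ=17.4:
h(X) = 4.2754 nats

(In bits, this would be 6.1681 bits.)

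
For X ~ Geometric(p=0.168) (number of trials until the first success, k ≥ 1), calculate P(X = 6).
0.066977

We have X ~ Geometric(p=0.168) (number of trials until the first success, k ≥ 1).

For a Geometric distribution, the PMF gives us the probability of each outcome.

Using the PMF formula:
P(X = 6) = 0.066977

Rounded to 4 decimal places: 0.0670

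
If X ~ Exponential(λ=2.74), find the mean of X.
0.3650

We have X ~ Exponential(λ=2.74).

For an Exponential distribution with λ=2.74:
E[X] = 0.3650

This is the expected (average) value of X.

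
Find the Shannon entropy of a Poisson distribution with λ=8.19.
2.4595 nats

We have X ~ Poisson(λ=8.19).

The Shannon entropy measures the uncertainty or information content of the distribution.

For a Poisson distribution with λ=8.19:
H(X) = 2.4595 nats

(In bits, this would be 3.5482 bits.)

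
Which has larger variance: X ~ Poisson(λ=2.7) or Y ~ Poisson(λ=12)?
Y has larger variance (12.0000 > 2.7000)

Compute the variance for each distribution:

X ~ Poisson(λ=2.7):
Var(X) = 2.7000

Y ~ Poisson(λ=12):
Var(Y) = 12.0000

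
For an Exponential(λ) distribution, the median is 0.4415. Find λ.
λ = 1.5700

For X ~ Exponential(λ), the CDF is F(x) = 1 - e^(-λx).
The median m satisfies F(m) = 0.5:
1 - e^(-λm) = 0.5
e^(-λm) = 0.5
λm = ln(2)
m = ln(2) / λ

Given m = 0.4415:
λ = ln(2) / 0.4415 = 0.693147 / 0.4415 = 1.5700

Verification: ln(2) / 1.5700 = 0.4415 ✓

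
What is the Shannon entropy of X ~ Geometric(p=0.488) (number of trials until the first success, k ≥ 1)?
1.4198 nats

We have X ~ Geometric(p=0.488) (number of trials until the first success, k ≥ 1).

The Shannon entropy measures the uncertainty or information content of the distribution.

For a Geometric distribution with p=0.488 (number of trials until the first success, k ≥ 1):
H(X) = 1.4198 nats

(In bits, this would be 2.0483 bits.)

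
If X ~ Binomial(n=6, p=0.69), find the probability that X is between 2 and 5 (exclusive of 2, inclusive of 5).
0.813389

We have X ~ Binomial(n=6, p=0.69).

To find P(2 < X ≤ 5), we use:
P(2 < X ≤ 5) = P(X ≤ 5) - P(X ≤ 2)
                 = F(5) - F(2)
                 = 0.892082 - 0.078693
                 = 0.813389

So there's approximately a 81.3% chance that X falls in this range.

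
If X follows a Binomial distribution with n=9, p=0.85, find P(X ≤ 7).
0.400521

We have X ~ Binomial(n=9, p=0.85).

The CDF gives us P(X ≤ k).

Using the CDF:
P(X ≤ 7) = 0.400521

This means there's approximately a 40.1% chance that X is at most 7.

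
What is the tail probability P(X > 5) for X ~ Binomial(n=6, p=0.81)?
0.282430

We have X ~ Binomial(n=6, p=0.81).

P(X > 5) = 1 - P(X ≤ 5)
                = 1 - F(5)
                = 1 - 0.717570
                = 0.282430

So there's approximately a 28.2% chance that X exceeds 5.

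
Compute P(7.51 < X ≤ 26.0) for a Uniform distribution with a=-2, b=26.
0.660357

We have X ~ Uniform(a=-2, b=26).

To find P(7.51 < X ≤ 26.0), we use:
P(7.51 < X ≤ 26.0) = P(X ≤ 26.0) - P(X ≤ 7.51)
                 = F(26.0) - F(7.51)
                 = 1.000000 - 0.339643
                 = 0.660357

So there's approximately a 66.0% chance that X falls in this range.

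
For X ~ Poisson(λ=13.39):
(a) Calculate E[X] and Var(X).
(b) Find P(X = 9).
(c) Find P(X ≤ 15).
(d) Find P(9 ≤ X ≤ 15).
(a) E[X] = 13.3900, Var(X) = 13.3900
(b) P(X = 9) = 0.058352
(c) P(X ≤ 15) = 0.728125
(d) P(9 ≤ X ≤ 15) = 0.644910

We have X ~ Poisson(λ=13.39).

(a) Moments:
E[X] = 13.3900
Var(X) = 13.3900
σ = √Var(X) = 3.6592

(b) Point probability using PMF:
P(X = 9) = 0.058352

(c) Cumulative probability using CDF:
P(X ≤ 15) = F(15) = 0.728125

(d) Range probability:
P(9 ≤ X ≤ 15) = P(X ≤ 15) - P(X ≤ 8)
                   = F(15) - F(8)
                   = 0.728125 - 0.083215
                   = 0.644910

This means approximately 64.5% of outcomes fall in the interval [9, 15].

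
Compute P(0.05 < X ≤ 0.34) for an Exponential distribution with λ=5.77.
0.608782

We have X ~ Exponential(λ=5.77).

To find P(0.05 < X ≤ 0.34), we use:
P(0.05 < X ≤ 0.34) = P(X ≤ 0.34) - P(X ≤ 0.05)
                 = F(0.34) - F(0.05)
                 = 0.859395 - 0.250613
                 = 0.608782

So there's approximately a 60.9% chance that X falls in this range.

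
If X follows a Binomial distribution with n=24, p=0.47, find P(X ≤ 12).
0.691711

We have X ~ Binomial(n=24, p=0.47).

The CDF gives us P(X ≤ k).

Using the CDF:
P(X ≤ 12) = 0.691711

This means there's approximately a 69.2% chance that X is at most 12.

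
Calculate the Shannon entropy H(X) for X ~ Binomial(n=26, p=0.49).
2.3545 nats

We have X ~ Binomial(n=26, p=0.49).

The Shannon entropy measures the uncertainty or information content of the distribution.

For a Binomial distribution with n=26, p=0.49:
H(X) = 2.3545 nats

(In bits, this would be 3.3968 bits.)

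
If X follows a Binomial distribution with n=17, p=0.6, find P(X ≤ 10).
0.552159

We have X ~ Binomial(n=17, p=0.6).

The CDF gives us P(X ≤ k).

Using the CDF:
P(X ≤ 10) = 0.552159

This means there's approximately a 55.2% chance that X is at most 10.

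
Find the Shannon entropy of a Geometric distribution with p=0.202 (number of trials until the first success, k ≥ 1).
2.4909 nats

We have X ~ Geometric(p=0.202) (number of trials until the first success, k ≥ 1).

The Shannon entropy measures the uncertainty or information content of the distribution.

For a Geometric distribution with p=0.202 (number of trials until the first success, k ≥ 1):
H(X) = 2.4909 nats

(In bits, this would be 3.5936 bits.)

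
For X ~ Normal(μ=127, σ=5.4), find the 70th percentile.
129.8318

We have X ~ Normal(μ=127, σ=5.4).

We want to find x such that P(X ≤ x) = 0.7.

This is the 70th percentile, which means 70% of values fall below this point.

Using the inverse CDF (quantile function):
x = F⁻¹(0.7) = 129.8318

Verification: P(X ≤ 129.8318) = 0.7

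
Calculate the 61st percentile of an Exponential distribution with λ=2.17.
0.4339

We have X ~ Exponential(λ=2.17).

We want to find x such that P(X ≤ x) = 0.61.

This is the 61st percentile, which means 61% of values fall below this point.

Using the inverse CDF (quantile function):
x = F⁻¹(0.61) = 0.4339

Verification: P(X ≤ 0.4339) = 0.61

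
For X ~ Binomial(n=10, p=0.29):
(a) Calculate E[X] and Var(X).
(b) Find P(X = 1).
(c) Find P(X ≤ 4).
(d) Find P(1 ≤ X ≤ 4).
(a) E[X] = 2.9000, Var(X) = 2.0590
(b) P(X = 1) = 0.132961
(c) P(X ≤ 4) = 0.866350
(d) P(1 ≤ X ≤ 4) = 0.833797

We have X ~ Binomial(n=10, p=0.29).

(a) Moments:
E[X] = 2.9000
Var(X) = 2.0590
σ = √Var(X) = 1.4349

(b) Point probability using PMF:
P(X = 1) = 0.132961

(c) Cumulative probability using CDF:
P(X ≤ 4) = F(4) = 0.866350

(d) Range probability:
P(1 ≤ X ≤ 4) = P(X ≤ 4) - P(X ≤ 0)
                   = F(4) - F(0)
                   = 0.866350 - 0.032552
                   = 0.833797

This means approximately 83.4% of outcomes fall in the interval [1, 4].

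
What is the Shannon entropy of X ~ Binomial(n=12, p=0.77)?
1.7779 nats

We have X ~ Binomial(n=12, p=0.77).

The Shannon entropy measures the uncertainty or information content of the distribution.

For a Binomial distribution with n=12, p=0.77:
H(X) = 1.7779 nats

(In bits, this would be 2.5650 bits.)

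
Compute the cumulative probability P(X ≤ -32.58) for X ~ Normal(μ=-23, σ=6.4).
0.067213

We have X ~ Normal(μ=-23, σ=6.4).

The CDF gives us P(X ≤ k).

Using the CDF:
P(X ≤ -32.58) = 0.067213

This means there's approximately a 6.7% chance that X is at most -32.58.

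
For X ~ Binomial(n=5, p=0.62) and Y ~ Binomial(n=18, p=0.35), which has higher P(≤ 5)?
X has higher probability (P(X ≤ 5) = 1.0000 > P(Y ≤ 5) = 0.3550)

Compute P(≤ 5) for each distribution:

X ~ Binomial(n=5, p=0.62):
P(X ≤ 5) = 1.0000

Y ~ Binomial(n=18, p=0.35):
P(Y ≤ 5) = 0.3550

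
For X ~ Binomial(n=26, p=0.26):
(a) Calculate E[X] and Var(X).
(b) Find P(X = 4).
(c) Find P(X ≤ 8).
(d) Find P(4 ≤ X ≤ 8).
(a) E[X] = 6.7600, Var(X) = 5.0024
(b) P(X = 4) = 0.090705
(c) P(X ≤ 8) = 0.785830
(d) P(4 ≤ X ≤ 8) = 0.720924

We have X ~ Binomial(n=26, p=0.26).

(a) Moments:
E[X] = 6.7600
Var(X) = 5.0024
σ = √Var(X) = 2.2366

(b) Point probability using PMF:
P(X = 4) = 0.090705

(c) Cumulative probability using CDF:
P(X ≤ 8) = F(8) = 0.785830

(d) Range probability:
P(4 ≤ X ≤ 8) = P(X ≤ 8) - P(X ≤ 3)
                   = F(8) - F(3)
                   = 0.785830 - 0.064906
                   = 0.720924

This means approximately 72.1% of outcomes fall in the interval [4, 8].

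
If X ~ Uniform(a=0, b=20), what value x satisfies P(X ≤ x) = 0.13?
2.6000

We have X ~ Uniform(a=0, b=20).

We want to find x such that P(X ≤ x) = 0.13.

This is the 13th percentile, which means 13% of values fall below this point.

Using the inverse CDF (quantile function):
x = F⁻¹(0.13) = 2.6000

Verification: P(X ≤ 2.6000) = 0.13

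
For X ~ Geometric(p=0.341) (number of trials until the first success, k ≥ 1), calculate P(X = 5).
0.064313

We have X ~ Geometric(p=0.341) (number of trials until the first success, k ≥ 1).

For a Geometric distribution, the PMF gives us the probability of each outcome.

Using the PMF formula:
P(X = 5) = 0.064313

Rounded to 4 decimal places: 0.0643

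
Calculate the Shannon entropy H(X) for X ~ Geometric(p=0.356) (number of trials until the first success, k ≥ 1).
1.8289 nats

We have X ~ Geometric(p=0.356) (number of trials until the first success, k ≥ 1).

The Shannon entropy measures the uncertainty or information content of the distribution.

For a Geometric distribution with p=0.356 (number of trials until the first success, k ≥ 1):
H(X) = 1.8289 nats

(In bits, this would be 2.6385 bits.)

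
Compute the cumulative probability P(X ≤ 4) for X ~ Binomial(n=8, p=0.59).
0.429223

We have X ~ Binomial(n=8, p=0.59).

The CDF gives us P(X ≤ k).

Using the CDF:
P(X ≤ 4) = 0.429223

This means there's approximately a 42.9% chance that X is at most 4.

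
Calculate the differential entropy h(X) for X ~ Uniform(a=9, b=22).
2.5649 nats

We have X ~ Uniform(a=9, b=22).

The differential entropy measures the uncertainty or information content of the distribution.

For a Uniform distribution with a=9, b=22:
h(X) = 2.5649 nats

(In bits, this would be 3.7004 bits.)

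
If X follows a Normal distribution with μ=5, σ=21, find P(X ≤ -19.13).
0.125268

We have X ~ Normal(μ=5, σ=21).

The CDF gives us P(X ≤ k).

Using the CDF:
P(X ≤ -19.13) = 0.125268

This means there's approximately a 12.5% chance that X is at most -19.13.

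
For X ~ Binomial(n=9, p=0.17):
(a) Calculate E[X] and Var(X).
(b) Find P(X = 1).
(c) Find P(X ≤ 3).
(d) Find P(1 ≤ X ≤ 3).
(a) E[X] = 1.5300, Var(X) = 1.2699
(b) P(X = 1) = 0.344601
(c) P(X ≤ 3) = 0.948790
(d) P(1 ≤ X ≤ 3) = 0.761850

We have X ~ Binomial(n=9, p=0.17).

(a) Moments:
E[X] = 1.5300
Var(X) = 1.2699
σ = √Var(X) = 1.1269

(b) Point probability using PMF:
P(X = 1) = 0.344601

(c) Cumulative probability using CDF:
P(X ≤ 3) = F(3) = 0.948790

(d) Range probability:
P(1 ≤ X ≤ 3) = P(X ≤ 3) - P(X ≤ 0)
                   = F(3) - F(0)
                   = 0.948790 - 0.186940
                   = 0.761850

This means approximately 76.2% of outcomes fall in the interval [1, 3].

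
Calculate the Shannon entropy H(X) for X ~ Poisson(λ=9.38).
2.5288 nats

We have X ~ Poisson(λ=9.38).

The Shannon entropy measures the uncertainty or information content of the distribution.

For a Poisson distribution with λ=9.38:
H(X) = 2.5288 nats

(In bits, this would be 3.6483 bits.)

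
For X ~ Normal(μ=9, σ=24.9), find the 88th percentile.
38.2572

We have X ~ Normal(μ=9, σ=24.9).

We want to find x such that P(X ≤ x) = 0.88.

This is the 88th percentile, which means 88% of values fall below this point.

Using the inverse CDF (quantile function):
x = F⁻¹(0.88) = 38.2572

Verification: P(X ≤ 38.2572) = 0.88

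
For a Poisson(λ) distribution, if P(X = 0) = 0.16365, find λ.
λ = 1.8100

For a Poisson(λ) distribution, the PMF at 0 is:
P(X = 0) = λ^0 e^(-λ) / 0! = e^(-λ)

Given P(X = 0) = 0.16365:
e^(-λ) = 0.16365
-λ = ln(0.16365)
λ = -ln(0.16365) = 1.8100

Verification: e^(-1.8100) = 0.16365 ✓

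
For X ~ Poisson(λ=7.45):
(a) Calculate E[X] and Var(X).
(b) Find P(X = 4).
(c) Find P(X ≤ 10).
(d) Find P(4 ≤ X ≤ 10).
(a) E[X] = 7.4500, Var(X) = 7.4500
(b) P(X = 4) = 0.074631
(c) P(X ≤ 10) = 0.866494
(d) P(4 ≤ X ≤ 10) = 0.805374

We have X ~ Poisson(λ=7.45).

(a) Moments:
E[X] = 7.4500
Var(X) = 7.4500
σ = √Var(X) = 2.7295

(b) Point probability using PMF:
P(X = 4) = 0.074631

(c) Cumulative probability using CDF:
P(X ≤ 10) = F(10) = 0.866494

(d) Range probability:
P(4 ≤ X ≤ 10) = P(X ≤ 10) - P(X ≤ 3)
                   = F(10) - F(3)
                   = 0.866494 - 0.061119
                   = 0.805374

This means approximately 80.5% of outcomes fall in the interval [4, 10].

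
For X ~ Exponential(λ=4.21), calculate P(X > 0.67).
0.059564

We have X ~ Exponential(λ=4.21).

P(X > 0.67) = 1 - P(X ≤ 0.67)
                = 1 - F(0.67)
                = 1 - 0.940436
                = 0.059564

So there's approximately a 6.0% chance that X exceeds 0.67.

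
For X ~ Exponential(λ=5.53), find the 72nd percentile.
0.2302

We have X ~ Exponential(λ=5.53).

We want to find x such that P(X ≤ x) = 0.72.

This is the 72nd percentile, which means 72% of values fall below this point.

Using the inverse CDF (quantile function):
x = F⁻¹(0.72) = 0.2302

Verification: P(X ≤ 0.2302) = 0.72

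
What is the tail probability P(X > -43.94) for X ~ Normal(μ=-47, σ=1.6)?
0.027906

We have X ~ Normal(μ=-47, σ=1.6).

P(X > -43.94) = 1 - P(X ≤ -43.94)
                = 1 - F(-43.94)
                = 1 - 0.972094
                = 0.027906

So there's approximately a 2.8% chance that X exceeds -43.94.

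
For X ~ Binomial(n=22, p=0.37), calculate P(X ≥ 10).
0.270410

We have X ~ Binomial(n=22, p=0.37).

For discrete distributions, P(X ≥ 10) = 1 - P(X ≤ 9).

P(X ≤ 9) = 0.729590
P(X ≥ 10) = 1 - 0.729590 = 0.270410

So there's approximately a 27.0% chance that X is at least 10.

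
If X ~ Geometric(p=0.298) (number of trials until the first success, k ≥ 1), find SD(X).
2.8116

We have X ~ Geometric(p=0.298) (number of trials until the first success, k ≥ 1).

For a Geometric distribution with p=0.298 (number of trials until the first success, k ≥ 1):
σ = √Var(X) = 2.8116

The standard deviation is the square root of the variance.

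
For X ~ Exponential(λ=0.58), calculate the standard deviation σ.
1.7241

We have X ~ Exponential(λ=0.58).

For an Exponential distribution with λ=0.58:
σ = √Var(X) = 1.7241

The standard deviation is the square root of the variance.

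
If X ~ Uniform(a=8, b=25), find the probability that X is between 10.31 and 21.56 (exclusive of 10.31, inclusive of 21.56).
0.661765

We have X ~ Uniform(a=8, b=25).

To find P(10.31 < X ≤ 21.56), we use:
P(10.31 < X ≤ 21.56) = P(X ≤ 21.56) - P(X ≤ 10.31)
                 = F(21.56) - F(10.31)
                 = 0.797647 - 0.135882
                 = 0.661765

So there's approximately a 66.2% chance that X falls in this range.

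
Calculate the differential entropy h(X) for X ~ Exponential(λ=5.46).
-0.6974 nats

We have X ~ Exponential(λ=5.46).

The differential entropy measures the uncertainty or information content of the distribution.

For an Exponential distribution with λ=5.46:
h(X) = -0.6974 nats

(In bits, this would be -1.0062 bits.)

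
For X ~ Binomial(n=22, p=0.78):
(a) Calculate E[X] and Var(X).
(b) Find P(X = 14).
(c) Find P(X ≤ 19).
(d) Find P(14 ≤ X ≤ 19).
(a) E[X] = 17.1600, Var(X) = 3.7752
(b) P(X = 14) = 0.054143
(c) P(X ≤ 19) = 0.891853
(d) P(14 ≤ X ≤ 19) = 0.855833

We have X ~ Binomial(n=22, p=0.78).

(a) Moments:
E[X] = 17.1600
Var(X) = 3.7752
σ = √Var(X) = 1.9430

(b) Point probability using PMF:
P(X = 14) = 0.054143

(c) Cumulative probability using CDF:
P(X ≤ 19) = F(19) = 0.891853

(d) Range probability:
P(14 ≤ X ≤ 19) = P(X ≤ 19) - P(X ≤ 13)
                   = F(19) - F(13)
                   = 0.891853 - 0.036021
                   = 0.855833

This means approximately 85.6% of outcomes fall in the interval [14, 19].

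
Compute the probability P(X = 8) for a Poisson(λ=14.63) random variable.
0.023052

We have X ~ Poisson(λ=14.63).

For a Poisson distribution, the PMF gives us the probability of each outcome.

Using the PMF formula:
P(X = 8) = 0.023052

Rounded to 4 decimal places: 0.0231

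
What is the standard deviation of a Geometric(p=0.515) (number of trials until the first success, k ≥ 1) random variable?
1.3523

We have X ~ Geometric(p=0.515) (number of trials until the first success, k ≥ 1).

For a Geometric distribution with p=0.515 (number of trials until the first success, k ≥ 1):
σ = √Var(X) = 1.3523

The standard deviation is the square root of the variance.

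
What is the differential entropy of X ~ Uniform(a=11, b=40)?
3.3673 nats

We have X ~ Uniform(a=11, b=40).

The differential entropy measures the uncertainty or information content of the distribution.

For a Uniform distribution with a=11, b=40:
h(X) = 3.3673 nats

(In bits, this would be 4.8580 bits.)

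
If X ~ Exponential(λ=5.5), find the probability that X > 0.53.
0.054204

We have X ~ Exponential(λ=5.5).

P(X > 0.53) = 1 - P(X ≤ 0.53)
                = 1 - F(0.53)
                = 1 - 0.945796
                = 0.054204

So there's approximately a 5.4% chance that X exceeds 0.53.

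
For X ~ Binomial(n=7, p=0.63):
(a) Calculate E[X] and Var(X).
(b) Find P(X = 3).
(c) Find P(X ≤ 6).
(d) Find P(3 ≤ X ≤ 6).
(a) E[X] = 4.4100, Var(X) = 1.6317
(b) P(X = 3) = 0.164020
(c) P(X ≤ 6) = 0.960610
(d) P(3 ≤ X ≤ 6) = 0.890549

We have X ~ Binomial(n=7, p=0.63).

(a) Moments:
E[X] = 4.4100
Var(X) = 1.6317
σ = √Var(X) = 1.2774

(b) Point probability using PMF:
P(X = 3) = 0.164020

(c) Cumulative probability using CDF:
P(X ≤ 6) = F(6) = 0.960610

(d) Range probability:
P(3 ≤ X ≤ 6) = P(X ≤ 6) - P(X ≤ 2)
                   = F(6) - F(2)
                   = 0.960610 - 0.070062
                   = 0.890549

This means approximately 89.1% of outcomes fall in the interval [3, 6].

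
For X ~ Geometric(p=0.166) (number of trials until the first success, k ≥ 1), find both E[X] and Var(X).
E[X] = 6.0241, Var(X) = 30.2656

We have X ~ Geometric(p=0.166) (number of trials until the first success, k ≥ 1).

For a Geometric distribution with p=0.166 (number of trials until the first success, k ≥ 1):

Expected value:
E[X] = 6.0241

Variance:
Var(X) = 30.2656

Standard deviation:
σ = √Var(X) = 5.5014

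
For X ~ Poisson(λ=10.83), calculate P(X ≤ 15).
0.916186

We have X ~ Poisson(λ=10.83).

The CDF gives us P(X ≤ k).

Using the CDF:
P(X ≤ 15) = 0.916186

This means there's approximately a 91.6% chance that X is at most 15.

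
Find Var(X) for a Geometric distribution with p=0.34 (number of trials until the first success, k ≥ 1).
5.7093

We have X ~ Geometric(p=0.34) (number of trials until the first success, k ≥ 1).

For a Geometric distribution with p=0.34 (number of trials until the first success, k ≥ 1):
Var(X) = 5.7093

The variance measures the spread of the distribution around the mean.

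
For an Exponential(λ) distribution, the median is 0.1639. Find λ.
λ = 4.2291

For X ~ Exponential(λ), the CDF is F(x) = 1 - e^(-λx).
The median m satisfies F(m) = 0.5:
1 - e^(-λm) = 0.5
e^(-λm) = 0.5
λm = ln(2)
m = ln(2) / λ

Given m = 0.1639:
λ = ln(2) / 0.1639 = 0.693147 / 0.1639 = 4.2291

Verification: ln(2) / 4.2291 = 0.1639 ✓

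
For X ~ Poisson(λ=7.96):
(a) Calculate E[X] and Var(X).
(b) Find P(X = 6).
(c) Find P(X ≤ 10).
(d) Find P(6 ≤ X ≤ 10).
(a) E[X] = 7.9600, Var(X) = 7.9600
(b) P(X = 6) = 0.123356
(c) P(X ≤ 10) = 0.819836
(d) P(6 ≤ X ≤ 10) = 0.624909

We have X ~ Poisson(λ=7.96).

(a) Moments:
E[X] = 7.9600
Var(X) = 7.9600
σ = √Var(X) = 2.8213

(b) Point probability using PMF:
P(X = 6) = 0.123356

(c) Cumulative probability using CDF:
P(X ≤ 10) = F(10) = 0.819836

(d) Range probability:
P(6 ≤ X ≤ 10) = P(X ≤ 10) - P(X ≤ 5)
                   = F(10) - F(5)
                   = 0.819836 - 0.194928
                   = 0.624909

This means approximately 62.5% of outcomes fall in the interval [6, 10].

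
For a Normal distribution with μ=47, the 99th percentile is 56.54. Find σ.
σ = 4.1008

For X ~ Normal(μ, σ), the p-th percentile satisfies x = μ + z_p × σ,
where z_p = Φ⁻¹(p) is the standard normal quantile.

Step 1: z_{0.99} = Φ⁻¹(0.99) = 2.3263

Step 2: Solve for σ:
56.54 = 47 + 2.3263 × σ
σ = (56.54 - 47) / 2.3263
σ = 9.54 / 2.3263
σ = 4.1008

Verification: μ + z × σ = 47 + 2.3263 × 4.1008 = 56.54 ✓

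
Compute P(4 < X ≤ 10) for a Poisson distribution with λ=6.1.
0.681216

We have X ~ Poisson(λ=6.1).

To find P(4 < X ≤ 10), we use:
P(4 < X ≤ 10) = P(X ≤ 10) - P(X ≤ 4)
                 = F(10) - F(4)
                 = 0.953110 - 0.271894
                 = 0.681216

So there's approximately a 68.1% chance that X falls in this range.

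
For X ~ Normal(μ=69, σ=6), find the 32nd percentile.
66.1938

We have X ~ Normal(μ=69, σ=6).

We want to find x such that P(X ≤ x) = 0.32.

This is the 32nd percentile, which means 32% of values fall below this point.

Using the inverse CDF (quantile function):
x = F⁻¹(0.32) = 66.1938

Verification: P(X ≤ 66.1938) = 0.32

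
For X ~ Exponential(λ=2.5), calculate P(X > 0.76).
0.149569

We have X ~ Exponential(λ=2.5).

P(X > 0.76) = 1 - P(X ≤ 0.76)
                = 1 - F(0.76)
                = 1 - 0.850431
                = 0.149569

So there's approximately a 15.0% chance that X exceeds 0.76.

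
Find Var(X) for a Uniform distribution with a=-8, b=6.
16.3333

We have X ~ Uniform(a=-8, b=6).

For a Uniform distribution with a=-8, b=6:
Var(X) = 16.3333

The variance measures the spread of the distribution around the mean.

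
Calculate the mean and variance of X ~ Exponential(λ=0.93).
E[X] = 1.0753, Var(X) = 1.1562

We have X ~ Exponential(λ=0.93).

For an Exponential distribution with λ=0.93:

Expected value:
E[X] = 1.0753

Variance:
Var(X) = 1.1562

Standard deviation:
σ = √Var(X) = 1.0753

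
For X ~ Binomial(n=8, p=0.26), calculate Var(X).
1.5392

We have X ~ Binomial(n=8, p=0.26).

For a Binomial distribution with n=8, p=0.26:
Var(X) = 1.5392

The variance measures the spread of the distribution around the mean.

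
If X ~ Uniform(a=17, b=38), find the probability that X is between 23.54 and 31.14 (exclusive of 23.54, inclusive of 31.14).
0.361905

We have X ~ Uniform(a=17, b=38).

To find P(23.54 < X ≤ 31.14), we use:
P(23.54 < X ≤ 31.14) = P(X ≤ 31.14) - P(X ≤ 23.54)
                 = F(31.14) - F(23.54)
                 = 0.673333 - 0.311429
                 = 0.361905

So there's approximately a 36.2% chance that X falls in this range.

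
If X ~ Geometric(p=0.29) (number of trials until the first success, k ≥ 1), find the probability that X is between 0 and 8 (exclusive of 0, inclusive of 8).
0.935425

We have X ~ Geometric(p=0.29) (number of trials until the first success, k ≥ 1).

To find P(0 < X ≤ 8), we use:
P(0 < X ≤ 8) = P(X ≤ 8) - P(X ≤ 0)
                 = F(8) - F(0)
                 = 0.935425 - 0.000000
                 = 0.935425

So there's approximately a 93.5% chance that X falls in this range.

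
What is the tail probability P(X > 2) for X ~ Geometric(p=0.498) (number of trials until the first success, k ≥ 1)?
0.252004

We have X ~ Geometric(p=0.498) (number of trials until the first success, k ≥ 1).

P(X > 2) = 1 - P(X ≤ 2)
                = 1 - F(2)
                = 1 - 0.747996
                = 0.252004

So there's approximately a 25.2% chance that X exceeds 2.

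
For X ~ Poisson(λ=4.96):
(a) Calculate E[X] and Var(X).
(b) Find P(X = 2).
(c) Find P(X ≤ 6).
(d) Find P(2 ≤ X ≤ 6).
(a) E[X] = 4.9600, Var(X) = 4.9600
(b) P(X = 2) = 0.086265
(c) P(X ≤ 6) = 0.768009
(d) P(2 ≤ X ≤ 6) = 0.726212

We have X ~ Poisson(λ=4.96).

(a) Moments:
E[X] = 4.9600
Var(X) = 4.9600
σ = √Var(X) = 2.2271

(b) Point probability using PMF:
P(X = 2) = 0.086265

(c) Cumulative probability using CDF:
P(X ≤ 6) = F(6) = 0.768009

(d) Range probability:
P(2 ≤ X ≤ 6) = P(X ≤ 6) - P(X ≤ 1)
                   = F(6) - F(1)
                   = 0.768009 - 0.041797
                   = 0.726212

This means approximately 72.6% of outcomes fall in the interval [2, 6].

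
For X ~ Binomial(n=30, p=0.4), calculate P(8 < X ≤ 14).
0.730620

We have X ~ Binomial(n=30, p=0.4).

To find P(8 < X ≤ 14), we use:
P(8 < X ≤ 14) = P(X ≤ 14) - P(X ≤ 8)
                 = F(14) - F(8)
                 = 0.824631 - 0.094011
                 = 0.730620

So there's approximately a 73.1% chance that X falls in this range.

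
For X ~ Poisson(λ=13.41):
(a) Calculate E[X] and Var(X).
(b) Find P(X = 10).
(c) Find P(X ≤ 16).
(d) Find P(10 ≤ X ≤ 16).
(a) E[X] = 13.4100, Var(X) = 13.4100
(b) P(X = 10) = 0.077738
(c) P(X ≤ 16) = 0.804663
(d) P(10 ≤ X ≤ 16) = 0.664258

We have X ~ Poisson(λ=13.41).

(a) Moments:
E[X] = 13.4100
Var(X) = 13.4100
σ = √Var(X) = 3.6620

(b) Point probability using PMF:
P(X = 10) = 0.077738

(c) Cumulative probability using CDF:
P(X ≤ 16) = F(16) = 0.804663

(d) Range probability:
P(10 ≤ X ≤ 16) = P(X ≤ 16) - P(X ≤ 9)
                   = F(16) - F(9)
                   = 0.804663 - 0.140405
                   = 0.664258

This means approximately 66.4% of outcomes fall in the interval [10, 16].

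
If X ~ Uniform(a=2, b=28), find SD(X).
7.5056

We have X ~ Uniform(a=2, b=28).

For a Uniform distribution with a=2, b=28:
σ = √Var(X) = 7.5056

The standard deviation is the square root of the variance.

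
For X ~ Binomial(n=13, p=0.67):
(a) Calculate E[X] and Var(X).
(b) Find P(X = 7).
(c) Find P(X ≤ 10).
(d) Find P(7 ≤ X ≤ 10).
(a) E[X] = 8.7100, Var(X) = 2.8743
(b) P(X = 7) = 0.134315
(c) P(X ≤ 10) = 0.855674
(d) P(7 ≤ X ≤ 10) = 0.756884

We have X ~ Binomial(n=13, p=0.67).

(a) Moments:
E[X] = 8.7100
Var(X) = 2.8743
σ = √Var(X) = 1.6954

(b) Point probability using PMF:
P(X = 7) = 0.134315

(c) Cumulative probability using CDF:
P(X ≤ 10) = F(10) = 0.855674

(d) Range probability:
P(7 ≤ X ≤ 10) = P(X ≤ 10) - P(X ≤ 6)
                   = F(10) - F(6)
                   = 0.855674 - 0.098790
                   = 0.756884

This means approximately 75.7% of outcomes fall in the interval [7, 10].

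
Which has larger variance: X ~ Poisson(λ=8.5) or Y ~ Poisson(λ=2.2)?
X has larger variance (8.5000 > 2.2000)

Compute the variance for each distribution:

X ~ Poisson(λ=8.5):
Var(X) = 8.5000

Y ~ Poisson(λ=2.2):
Var(Y) = 2.2000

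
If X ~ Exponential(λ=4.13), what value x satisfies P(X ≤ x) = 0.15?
0.0394

We have X ~ Exponential(λ=4.13).

We want to find x such that P(X ≤ x) = 0.15.

This is the 15th percentile, which means 15% of values fall below this point.

Using the inverse CDF (quantile function):
x = F⁻¹(0.15) = 0.0394

Verification: P(X ≤ 0.0394) = 0.15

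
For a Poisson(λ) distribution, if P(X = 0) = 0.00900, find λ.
λ = 4.7105

For a Poisson(λ) distribution, the PMF at 0 is:
P(X = 0) = λ^0 e^(-λ) / 0! = e^(-λ)

Given P(X = 0) = 0.00900:
e^(-λ) = 0.00900
-λ = ln(0.00900)
λ = -ln(0.00900) = 4.7105

Verification: e^(-4.7105) = 0.00900 ✓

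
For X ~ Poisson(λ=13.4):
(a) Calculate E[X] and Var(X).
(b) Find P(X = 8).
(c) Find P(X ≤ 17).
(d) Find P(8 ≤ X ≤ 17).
(a) E[X] = 13.4000, Var(X) = 13.4000
(b) P(X = 8) = 0.039064
(c) P(X ≤ 17) = 0.867129
(d) P(8 ≤ X ≤ 17) = 0.823369

We have X ~ Poisson(λ=13.4).

(a) Moments:
E[X] = 13.4000
Var(X) = 13.4000
σ = √Var(X) = 3.6606

(b) Point probability using PMF:
P(X = 8) = 0.039064

(c) Cumulative probability using CDF:
P(X ≤ 17) = F(17) = 0.867129

(d) Range probability:
P(8 ≤ X ≤ 17) = P(X ≤ 17) - P(X ≤ 7)
                   = F(17) - F(7)
                   = 0.867129 - 0.043760
                   = 0.823369

This means approximately 82.3% of outcomes fall in the interval [8, 17].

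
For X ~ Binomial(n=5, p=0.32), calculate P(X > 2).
0.190526

We have X ~ Binomial(n=5, p=0.32).

P(X > 2) = 1 - P(X ≤ 2)
                = 1 - F(2)
                = 1 - 0.809474
                = 0.190526

So there's approximately a 19.1% chance that X exceeds 2.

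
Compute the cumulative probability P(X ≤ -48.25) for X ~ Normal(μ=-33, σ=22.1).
0.245083

We have X ~ Normal(μ=-33, σ=22.1).

The CDF gives us P(X ≤ k).

Using the CDF:
P(X ≤ -48.25) = 0.245083

This means there's approximately a 24.5% chance that X is at most -48.25.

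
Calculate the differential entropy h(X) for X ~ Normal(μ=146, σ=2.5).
2.3352 nats

We have X ~ Normal(μ=146, σ=2.5).

The differential entropy measures the uncertainty or information content of the distribution.

For a Normal distribution with μ=146, σ=2.5:
h(X) = 2.3352 nats

(In bits, this would be 3.3690 bits.)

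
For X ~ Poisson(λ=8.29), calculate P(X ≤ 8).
0.552137

We have X ~ Poisson(λ=8.29).

The CDF gives us P(X ≤ k).

Using the CDF:
P(X ≤ 8) = 0.552137

This means there's approximately a 55.2% chance that X is at most 8.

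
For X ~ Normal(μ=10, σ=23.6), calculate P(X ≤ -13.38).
0.160921

We have X ~ Normal(μ=10, σ=23.6).

The CDF gives us P(X ≤ k).

Using the CDF:
P(X ≤ -13.38) = 0.160921

This means there's approximately a 16.1% chance that X is at most -13.38.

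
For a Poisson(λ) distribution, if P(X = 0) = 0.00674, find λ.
λ = 4.9997

For a Poisson(λ) distribution, the PMF at 0 is:
P(X = 0) = λ^0 e^(-λ) / 0! = e^(-λ)

Given P(X = 0) = 0.00674:
e^(-λ) = 0.00674
-λ = ln(0.00674)
λ = -ln(0.00674) = 4.9997

Verification: e^(-4.9997) = 0.00674 ✓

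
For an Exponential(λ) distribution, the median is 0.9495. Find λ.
λ = 0.7300

For X ~ Exponential(λ), the CDF is F(x) = 1 - e^(-λx).
The median m satisfies F(m) = 0.5:
1 - e^(-λm) = 0.5
e^(-λm) = 0.5
λm = ln(2)
m = ln(2) / λ

Given m = 0.9495:
λ = ln(2) / 0.9495 = 0.693147 / 0.9495 = 0.7300

Verification: ln(2) / 0.7300 = 0.9495 ✓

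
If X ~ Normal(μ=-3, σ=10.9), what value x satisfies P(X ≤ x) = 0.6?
-0.2385

We have X ~ Normal(μ=-3, σ=10.9).

We want to find x such that P(X ≤ x) = 0.6.

This is the 60th percentile, which means 60% of values fall below this point.

Using the inverse CDF (quantile function):
x = F⁻¹(0.6) = -0.2385

Verification: P(X ≤ -0.2385) = 0.6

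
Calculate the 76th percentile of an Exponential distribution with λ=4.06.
0.3515

We have X ~ Exponential(λ=4.06).

We want to find x such that P(X ≤ x) = 0.76.

This is the 76th percentile, which means 76% of values fall below this point.

Using the inverse CDF (quantile function):
x = F⁻¹(0.76) = 0.3515

Verification: P(X ≤ 0.3515) = 0.76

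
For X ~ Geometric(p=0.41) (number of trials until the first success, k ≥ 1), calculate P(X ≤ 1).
0.410000

We have X ~ Geometric(p=0.41) (number of trials until the first success, k ≥ 1).

The CDF gives us P(X ≤ k).

Using the CDF:
P(X ≤ 1) = 0.410000

This means there's approximately a 41.0% chance that X is at most 1.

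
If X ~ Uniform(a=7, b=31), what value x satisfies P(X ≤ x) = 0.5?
19.0000

We have X ~ Uniform(a=7, b=31).

We want to find x such that P(X ≤ x) = 0.5.

This is the 50th percentile, which means 50% of values fall below this point.

Using the inverse CDF (quantile function):
x = F⁻¹(0.5) = 19.0000

Verification: P(X ≤ 19.0000) = 0.5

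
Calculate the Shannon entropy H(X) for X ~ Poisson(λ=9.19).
2.5183 nats

We have X ~ Poisson(λ=9.19).

The Shannon entropy measures the uncertainty or information content of the distribution.

For a Poisson distribution with λ=9.19:
H(X) = 2.5183 nats

(In bits, this would be 3.6332 bits.)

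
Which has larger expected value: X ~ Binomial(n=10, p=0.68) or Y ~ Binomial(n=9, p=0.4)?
X has larger mean (6.8000 > 3.6000)

Compute the expected value for each distribution:

X ~ Binomial(n=10, p=0.68):
E[X] = 6.8000

Y ~ Binomial(n=9, p=0.4):
E[Y] = 3.6000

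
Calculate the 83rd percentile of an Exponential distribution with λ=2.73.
0.6491

We have X ~ Exponential(λ=2.73).

We want to find x such that P(X ≤ x) = 0.83.

This is the 83rd percentile, which means 83% of values fall below this point.

Using the inverse CDF (quantile function):
x = F⁻¹(0.83) = 0.6491

Verification: P(X ≤ 0.6491) = 0.83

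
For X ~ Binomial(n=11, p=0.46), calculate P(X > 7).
0.069592

We have X ~ Binomial(n=11, p=0.46).

P(X > 7) = 1 - P(X ≤ 7)
                = 1 - F(7)
                = 1 - 0.930408
                = 0.069592

So there's approximately a 7.0% chance that X exceeds 7.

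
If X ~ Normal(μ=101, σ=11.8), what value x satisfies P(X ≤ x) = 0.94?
119.3463

We have X ~ Normal(μ=101, σ=11.8).

We want to find x such that P(X ≤ x) = 0.94.

This is the 94th percentile, which means 94% of values fall below this point.

Using the inverse CDF (quantile function):
x = F⁻¹(0.94) = 119.3463

Verification: P(X ≤ 119.3463) = 0.94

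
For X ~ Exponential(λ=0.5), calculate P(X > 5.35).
0.068907

We have X ~ Exponential(λ=0.5).

P(X > 5.35) = 1 - P(X ≤ 5.35)
                = 1 - F(5.35)
                = 1 - 0.931093
                = 0.068907

So there's approximately a 6.9% chance that X exceeds 5.35.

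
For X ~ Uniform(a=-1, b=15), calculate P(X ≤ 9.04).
0.627500

We have X ~ Uniform(a=-1, b=15).

The CDF gives us P(X ≤ k).

Using the CDF:
P(X ≤ 9.04) = 0.627500

This means there's approximately a 62.7% chance that X is at most 9.04.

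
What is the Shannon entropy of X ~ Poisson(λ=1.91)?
1.6786 nats

We have X ~ Poisson(λ=1.91).

The Shannon entropy measures the uncertainty or information content of the distribution.

For a Poisson distribution with λ=1.91:
H(X) = 1.6786 nats

(In bits, this would be 2.4217 bits.)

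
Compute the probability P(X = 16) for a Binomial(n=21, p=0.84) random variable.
0.131103

We have X ~ Binomial(n=21, p=0.84).

For a Binomial distribution, the PMF gives us the probability of each outcome.

Using the PMF formula:
P(X = 16) = 0.131103

Rounded to 4 decimal places: 0.1311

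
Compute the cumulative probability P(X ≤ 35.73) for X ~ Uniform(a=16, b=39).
0.857826

We have X ~ Uniform(a=16, b=39).

The CDF gives us P(X ≤ k).

Using the CDF:
P(X ≤ 35.73) = 0.857826

This means there's approximately a 85.8% chance that X is at most 35.73.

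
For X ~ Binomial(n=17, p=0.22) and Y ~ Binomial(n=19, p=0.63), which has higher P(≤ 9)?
X has higher probability (P(X ≤ 9) = 0.9989 > P(Y ≤ 9) = 0.1213)

Compute P(≤ 9) for each distribution:

X ~ Binomial(n=17, p=0.22):
P(X ≤ 9) = 0.9989

Y ~ Binomial(n=19, p=0.63):
P(Y ≤ 9) = 0.1213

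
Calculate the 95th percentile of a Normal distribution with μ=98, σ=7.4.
110.1719

We have X ~ Normal(μ=98, σ=7.4).

We want to find x such that P(X ≤ x) = 0.95.

This is the 95th percentile, which means 95% of values fall below this point.

Using the inverse CDF (quantile function):
x = F⁻¹(0.95) = 110.1719

Verification: P(X ≤ 110.1719) = 0.95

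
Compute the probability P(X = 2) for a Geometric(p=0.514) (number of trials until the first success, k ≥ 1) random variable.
0.249804

We have X ~ Geometric(p=0.514) (number of trials until the first success, k ≥ 1).

For a Geometric distribution, the PMF gives us the probability of each outcome.

Using the PMF formula:
P(X = 2) = 0.249804

Rounded to 4 decimal places: 0.2498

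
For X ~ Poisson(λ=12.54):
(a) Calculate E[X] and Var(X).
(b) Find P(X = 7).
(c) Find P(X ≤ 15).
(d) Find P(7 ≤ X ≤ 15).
(a) E[X] = 12.5400, Var(X) = 12.5400
(b) P(X = 7) = 0.034642
(c) P(X ≤ 15) = 0.802776
(d) P(7 ≤ X ≤ 15) = 0.768990

We have X ~ Poisson(λ=12.54).

(a) Moments:
E[X] = 12.5400
Var(X) = 12.5400
σ = √Var(X) = 3.5412

(b) Point probability using PMF:
P(X = 7) = 0.034642

(c) Cumulative probability using CDF:
P(X ≤ 15) = F(15) = 0.802776

(d) Range probability:
P(7 ≤ X ≤ 15) = P(X ≤ 15) - P(X ≤ 6)
                   = F(15) - F(6)
                   = 0.802776 - 0.033786
                   = 0.768990

This means approximately 76.9% of outcomes fall in the interval [7, 15].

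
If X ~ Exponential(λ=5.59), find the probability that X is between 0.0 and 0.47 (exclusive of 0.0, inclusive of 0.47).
0.927727

We have X ~ Exponential(λ=5.59).

To find P(0.0 < X ≤ 0.47), we use:
P(0.0 < X ≤ 0.47) = P(X ≤ 0.47) - P(X ≤ 0.0)
                 = F(0.47) - F(0.0)
                 = 0.927727 - 0.000000
                 = 0.927727

So there's approximately a 92.8% chance that X falls in this range.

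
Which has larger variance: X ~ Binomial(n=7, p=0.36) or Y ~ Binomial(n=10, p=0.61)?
Y has larger variance (2.3790 > 1.6128)

Compute the variance for each distribution:

X ~ Binomial(n=7, p=0.36):
Var(X) = 1.6128

Y ~ Binomial(n=10, p=0.61):
Var(Y) = 2.3790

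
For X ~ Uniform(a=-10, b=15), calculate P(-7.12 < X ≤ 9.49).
0.664400

We have X ~ Uniform(a=-10, b=15).

To find P(-7.12 < X ≤ 9.49), we use:
P(-7.12 < X ≤ 9.49) = P(X ≤ 9.49) - P(X ≤ -7.12)
                 = F(9.49) - F(-7.12)
                 = 0.779600 - 0.115200
                 = 0.664400

So there's approximately a 66.4% chance that X falls in this range.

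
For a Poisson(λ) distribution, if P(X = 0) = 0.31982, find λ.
λ = 1.1400

For a Poisson(λ) distribution, the PMF at 0 is:
P(X = 0) = λ^0 e^(-λ) / 0! = e^(-λ)

Given P(X = 0) = 0.31982:
e^(-λ) = 0.31982
-λ = ln(0.31982)
λ = -ln(0.31982) = 1.1400

Verification: e^(-1.1400) = 0.31982 ✓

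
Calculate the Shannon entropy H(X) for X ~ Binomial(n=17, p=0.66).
2.0854 nats

We have X ~ Binomial(n=17, p=0.66).

The Shannon entropy measures the uncertainty or information content of the distribution.

For a Binomial distribution with n=17, p=0.66:
H(X) = 2.0854 nats

(In bits, this would be 3.0086 bits.)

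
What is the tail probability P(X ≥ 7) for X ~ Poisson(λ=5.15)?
0.260062

We have X ~ Poisson(λ=5.15).

For discrete distributions, P(X ≥ 7) = 1 - P(X ≤ 6).

P(X ≤ 6) = 0.739938
P(X ≥ 7) = 1 - 0.739938 = 0.260062

So there's approximately a 26.0% chance that X is at least 7.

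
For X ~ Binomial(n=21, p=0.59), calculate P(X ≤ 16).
0.969805

We have X ~ Binomial(n=21, p=0.59).

The CDF gives us P(X ≤ k).

Using the CDF:
P(X ≤ 16) = 0.969805

This means there's approximately a 97.0% chance that X is at most 16.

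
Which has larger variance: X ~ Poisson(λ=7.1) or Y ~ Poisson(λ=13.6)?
Y has larger variance (13.6000 > 7.1000)

Compute the variance for each distribution:

X ~ Poisson(λ=7.1):
Var(X) = 7.1000

Y ~ Poisson(λ=13.6):
Var(Y) = 13.6000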